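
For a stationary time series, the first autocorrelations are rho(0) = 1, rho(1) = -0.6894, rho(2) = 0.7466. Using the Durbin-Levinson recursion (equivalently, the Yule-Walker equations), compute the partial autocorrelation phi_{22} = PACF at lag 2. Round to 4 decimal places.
\phi_{22} = 0.5171

The PACF at lag k is phi_{kk}, the last component of the solution
to the Yule-Walker system G_k phi = r_k where
  (G_k)_{ij} = rho(|i - j|), (r_k)_i = rho(i), i,j = 1..k.
Equivalently, Durbin-Levinson gives phi_{kk} iteratively:
  phi_{11} = rho(1)
  phi_{kk} = [rho(k) - sum_{j=1..k-1} phi_{k-1,j} rho(k-j)]
            / [1 - sum_{j=1..k-1} phi_{k-1,j} rho(j)],
  phi_{k,j} = phi_{k-1,j} - phi_{kk} phi_{k-1,k-j},  j = 1..k-1.
Step k = 1:
  phi_11 = rho(1) = -0.6894.
Step k = 2:
  phi_22 = [rho(2) - phi_11 rho(1)] / [1 - phi_11 rho(1)] = [0.7466 - (-0.6894)(-0.6894)] / [1 - (-0.6894)(-0.6894)]
         = 0.27132764 / 0.52472764 = 0.5171.
Therefore phi_{22} = 0.5171.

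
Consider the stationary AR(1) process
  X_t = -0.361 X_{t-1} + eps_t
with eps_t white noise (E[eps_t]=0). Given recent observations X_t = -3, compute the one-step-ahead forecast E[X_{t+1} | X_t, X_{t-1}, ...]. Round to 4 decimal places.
E[X_{t+1} \mid \mathcal F_t] = 1.0830

For an AR(p) model X_t = c + sum_i phi_i X_{t-i} + eps_t, the
one-step-ahead conditional mean is
  E[X_{t+1} | X_t, ...] = c + sum_i phi_i X_{t+1-i}.
Substitute known values:
  E[X_{t+1} | ...] = (-0.361) * (-3)
                   = 1.0830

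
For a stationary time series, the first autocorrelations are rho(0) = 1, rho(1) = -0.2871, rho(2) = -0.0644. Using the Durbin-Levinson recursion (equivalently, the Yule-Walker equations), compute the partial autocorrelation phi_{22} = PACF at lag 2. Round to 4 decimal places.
\phi_{22} = -0.1600

The PACF at lag k is phi_{kk}, the last component of the solution
to the Yule-Walker system G_k phi = r_k where
  (G_k)_{ij} = rho(|i - j|), (r_k)_i = rho(i), i,j = 1..k.
Equivalently, Durbin-Levinson gives phi_{kk} iteratively:
  phi_{11} = rho(1)
  phi_{kk} = [rho(k) - sum_{j=1..k-1} phi_{k-1,j} rho(k-j)]
            / [1 - sum_{j=1..k-1} phi_{k-1,j} rho(j)],
  phi_{k,j} = phi_{k-1,j} - phi_{kk} phi_{k-1,k-j},  j = 1..k-1.
Step k = 1:
  phi_11 = rho(1) = -0.2871.
Step k = 2:
  phi_22 = [rho(2) - phi_11 rho(1)] / [1 - phi_11 rho(1)] = [-0.0644 - (-0.2871)(-0.2871)] / [1 - (-0.2871)(-0.2871)]
         = -0.14682641 / 0.91757359 = -0.16.
Therefore phi_{22} = -0.1600.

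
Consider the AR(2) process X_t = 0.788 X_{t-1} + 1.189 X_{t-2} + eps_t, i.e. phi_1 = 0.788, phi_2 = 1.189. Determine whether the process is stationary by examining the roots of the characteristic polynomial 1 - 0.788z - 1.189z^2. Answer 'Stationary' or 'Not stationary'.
\text{Not stationary}

The AR(p) characteristic polynomial is P(z) = 1 - 0.788z - 1.189z^2.
Stationarity requires all roots to lie outside the unit circle, i.e. |z| > 1 for every root.
Set 1 + (-0.788) z + (-1.189) z^2 = 0, i.e. a z^2 + b z + c = 0 with a = -1.189, b = -0.788, c = 1.
Discriminant D = b^2 - 4ac = (-0.788)^2 - 4*(-1.189)*1 = 0.620944 - (-4.756) = 5.376944.
D >= 0, so the roots are real: z = (-b +/- sqrt(D)) / (2a) = (0.788 +/- 2.318824) / (-2.378).
  z_1 = (0.788 + 2.318824) / (-2.378) = -1.3065,   |z_1| = 1.3065.
  z_2 = (0.788 - 2.318824) / (-2.378) = 0.6437,   |z_2| = 0.6437.
Moduli of all roots: 1.3065, 0.6437.
All moduli strictly greater than 1? No.
Verdict: Not stationary.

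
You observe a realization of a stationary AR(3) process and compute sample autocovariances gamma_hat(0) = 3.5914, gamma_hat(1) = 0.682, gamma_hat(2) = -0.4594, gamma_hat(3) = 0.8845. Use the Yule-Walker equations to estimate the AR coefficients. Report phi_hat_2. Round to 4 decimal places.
\hat\phi_{2} = -0.2430

The Yule-Walker equations for an AR(p) process read, in matrix form,
  Gamma_p phi = r_p,   with   (Gamma_p)_{ij} = gamma(|i - j|),
                       (r_p)_i = gamma(i),   i,j = 1..p.
Substitute the sample gammas (Toeplitz matrix and right-hand side of size 3):
  Gamma_p = [[3.5914, 0.682, -0.4594], [0.682, 3.5914, 0.682], [-0.4594, 0.682, 3.5914]]
  r_p     = [0.682, -0.4594, 0.8845]
Written out (R1..R3):
  (R1) 3.5914 phi_1 + 0.682 phi_2 - 0.4594 phi_3 = 0.682
  (R2) 0.682 phi_1 + 3.5914 phi_2 + 0.682 phi_3 = -0.4594
  (R3) -0.4594 phi_1 + 0.682 phi_2 + 3.5914 phi_3 = 0.8845
Gaussian elimination:
  R2 <- R2 - (0.682/3.5914) R1 = R2 - (0.189898) R1:  3.46189 phi_2 + 0.769239 phi_3 = -0.58891
  R3 <- R3 - (-0.4594/3.5914) R1 = R3 - (-0.127917) R1:  0.769239 phi_2 + 3.532635 phi_3 = 0.971739
  R3 <- R3 - (0.769239/3.46189) R2 = R3 - (0.222202) R2:  3.361708 phi_3 = 1.102596
Back-substitution:
  phi_hat_3 = 1.102596 / 3.361708 = 0.327987
  phi_hat_2 = (-0.58891 - (0.769239)(0.327987)) / 3.46189 = -0.242992
  phi_hat_1 = (0.682 - (0.682)(-0.242992) - (-0.4594)(0.327987)) / 3.5914 = 0.277997
So phi_hat = [0.2780, -0.2430, 0.3280].
Therefore phi_hat_2 = -0.2430.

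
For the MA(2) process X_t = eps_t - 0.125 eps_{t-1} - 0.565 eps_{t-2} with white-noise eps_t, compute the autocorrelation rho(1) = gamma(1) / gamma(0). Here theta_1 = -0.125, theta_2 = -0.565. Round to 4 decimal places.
\rho(1) = -0.0407

For an MA(q) process with theta_0 = 1, the autocovariance is
  gamma(k) = sigma^2 * sum_{i=0..q-k} theta_i * theta_{i+k},
and rho(k) = gamma(k) / gamma(0). Sigma^2 cancels.
  numerator   = (1)*(-0.125) + (-0.125)*(-0.565) = -0.054375.
  denominator = (1)^2 + (-0.125)^2 + (-0.565)^2 = 1.33485.
  rho(1) = -0.054375 / 1.33485 = -0.0407.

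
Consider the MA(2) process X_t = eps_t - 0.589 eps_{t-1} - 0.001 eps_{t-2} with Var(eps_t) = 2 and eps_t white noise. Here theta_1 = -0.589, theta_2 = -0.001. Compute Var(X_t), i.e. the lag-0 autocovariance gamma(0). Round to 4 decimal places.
\gamma(0) = 2.6938

For an MA(q) process X_t = eps_t + sum_i theta_i eps_{t-i} with
Var(eps_t) = sigma^2, the variance is
  gamma(0) = sigma^2 * (1 + sum_i theta_i^2).
  sum_i theta_i^2 = (-0.589)^2 + (-0.001)^2 = 0.346921 + 0.000001 = 0.346922.
  gamma(0) = 2 * (1 + 0.346922) = 2 * 1.346922 = 2.693844, which rounds to 2.6938.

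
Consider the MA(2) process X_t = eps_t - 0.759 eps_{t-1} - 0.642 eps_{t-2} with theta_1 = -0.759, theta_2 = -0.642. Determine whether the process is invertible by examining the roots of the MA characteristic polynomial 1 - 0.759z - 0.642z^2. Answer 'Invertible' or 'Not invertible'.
\text{Not invertible}

The MA(q) characteristic polynomial is P(z) = 1 - 0.759z - 0.642z^2.
Invertibility requires all roots to lie outside the unit circle, i.e. |z| > 1 for every root.
Set 1 + (-0.759) z + (-0.642) z^2 = 0, i.e. a z^2 + b z + c = 0 with a = -0.642, b = -0.759, c = 1.
Discriminant D = b^2 - 4ac = (-0.759)^2 - 4*(-0.642)*1 = 0.576081 - (-2.568) = 3.144081.
D >= 0, so the roots are real: z = (-b +/- sqrt(D)) / (2a) = (0.759 +/- 1.773156) / (-1.284).
  z_1 = (0.759 + 1.773156) / (-1.284) = -1.9721,   |z_1| = 1.9721.
  z_2 = (0.759 - 1.773156) / (-1.284) = 0.7898,   |z_2| = 0.7898.
Moduli of all roots: 1.9721, 0.7898.
All moduli strictly greater than 1? No.
Verdict: Not invertible.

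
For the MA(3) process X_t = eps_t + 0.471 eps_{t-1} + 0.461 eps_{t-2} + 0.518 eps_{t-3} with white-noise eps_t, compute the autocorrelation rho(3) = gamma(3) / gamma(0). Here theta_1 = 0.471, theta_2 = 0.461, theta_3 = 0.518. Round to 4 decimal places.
\rho(3) = 0.3042

For an MA(q) process with theta_0 = 1, the autocovariance is
  gamma(k) = sigma^2 * sum_{i=0..q-k} theta_i * theta_{i+k},
and rho(k) = gamma(k) / gamma(0). Sigma^2 cancels.
  numerator   = (1)*(0.518) = 0.518.
  denominator = (1)^2 + (0.471)^2 + (0.461)^2 + (0.518)^2 = 1.702686.
  rho(3) = 0.518 / 1.702686 = 0.3042.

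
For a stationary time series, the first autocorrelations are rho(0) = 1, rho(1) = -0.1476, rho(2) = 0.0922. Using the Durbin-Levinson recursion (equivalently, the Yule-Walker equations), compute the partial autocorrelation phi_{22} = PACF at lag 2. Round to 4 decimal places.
\phi_{22} = 0.0720

The PACF at lag k is phi_{kk}, the last component of the solution
to the Yule-Walker system G_k phi = r_k where
  (G_k)_{ij} = rho(|i - j|), (r_k)_i = rho(i), i,j = 1..k.
Equivalently, Durbin-Levinson gives phi_{kk} iteratively:
  phi_{11} = rho(1)
  phi_{kk} = [rho(k) - sum_{j=1..k-1} phi_{k-1,j} rho(k-j)]
            / [1 - sum_{j=1..k-1} phi_{k-1,j} rho(j)],
  phi_{k,j} = phi_{k-1,j} - phi_{kk} phi_{k-1,k-j},  j = 1..k-1.
Step k = 1:
  phi_11 = rho(1) = -0.1476.
Step k = 2:
  phi_22 = [rho(2) - phi_11 rho(1)] / [1 - phi_11 rho(1)] = [0.0922 - (-0.1476)(-0.1476)] / [1 - (-0.1476)(-0.1476)]
         = 0.07041424 / 0.97821424 = 0.072.
Therefore phi_{22} = 0.0720.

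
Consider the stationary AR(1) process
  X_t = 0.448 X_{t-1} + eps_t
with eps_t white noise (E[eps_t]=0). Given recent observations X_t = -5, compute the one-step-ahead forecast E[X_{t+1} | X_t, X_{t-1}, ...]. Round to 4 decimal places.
E[X_{t+1} \mid \mathcal F_t] = -2.2400

For an AR(p) model X_t = c + sum_i phi_i X_{t-i} + eps_t, the
one-step-ahead conditional mean is
  E[X_{t+1} | X_t, ...] = c + sum_i phi_i X_{t+1-i}.
Substitute known values:
  E[X_{t+1} | ...] = (0.448) * (-5)
                   = -2.2400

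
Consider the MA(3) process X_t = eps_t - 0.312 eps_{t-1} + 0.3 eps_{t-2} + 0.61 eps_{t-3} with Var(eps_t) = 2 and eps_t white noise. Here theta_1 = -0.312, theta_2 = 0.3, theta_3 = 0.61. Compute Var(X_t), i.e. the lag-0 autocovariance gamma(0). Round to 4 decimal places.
\gamma(0) = 3.1189

For an MA(q) process X_t = eps_t + sum_i theta_i eps_{t-i} with
Var(eps_t) = sigma^2, the variance is
  gamma(0) = sigma^2 * (1 + sum_i theta_i^2).
  sum_i theta_i^2 = (-0.312)^2 + (0.3)^2 + (0.61)^2 = 0.097344 + 0.09 + 0.3721 = 0.559444.
  gamma(0) = 2 * (1 + 0.559444) = 2 * 1.559444 = 3.118888, which rounds to 3.1189.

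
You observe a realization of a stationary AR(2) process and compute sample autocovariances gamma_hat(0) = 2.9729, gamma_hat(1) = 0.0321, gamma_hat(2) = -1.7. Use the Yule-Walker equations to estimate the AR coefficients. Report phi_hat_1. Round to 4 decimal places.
\hat\phi_{1} = 0.0170

The Yule-Walker equations for an AR(p) process read, in matrix form,
  Gamma_p phi = r_p,   with   (Gamma_p)_{ij} = gamma(|i - j|),
                       (r_p)_i = gamma(i),   i,j = 1..p.
Substitute the sample gammas (Toeplitz matrix and right-hand side of size 2):
  Gamma_p = [[2.9729, 0.0321], [0.0321, 2.9729]]
  r_p     = [0.0321, -1.7]
Written out:
  2.9729 phi_1 + 0.0321 phi_2 = 0.0321
  0.0321 phi_1 + 2.9729 phi_2 = -1.7
Solve by Cramer's rule:
  det = gamma(0)^2 - gamma(1)^2 = (2.9729)^2 - (0.0321)^2 = 8.83813441 - 0.00103041 = 8.837104
  phi_hat_1 = [gamma(1) gamma(0) - gamma(1) gamma(2)] / det = [(0.0321)(2.9729) - (0.0321)(-1.7)] / 8.837104 = 0.15000009 / 8.837104 = 0.017
  phi_hat_2 = [gamma(0) gamma(2) - gamma(1)^2] / det = [(2.9729)(-1.7) - (0.0321)^2] / 8.837104 = -5.05496041 / 8.837104 = -0.572
So phi_hat = [0.0170, -0.5720].
Therefore phi_hat_1 = 0.0170.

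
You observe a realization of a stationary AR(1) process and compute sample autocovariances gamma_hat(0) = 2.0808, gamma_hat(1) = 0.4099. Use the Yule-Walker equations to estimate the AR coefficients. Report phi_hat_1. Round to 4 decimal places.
\hat\phi_{1} = 0.1970

The Yule-Walker equations for an AR(p) process read, in matrix form,
  Gamma_p phi = r_p,   with   (Gamma_p)_{ij} = gamma(|i - j|),
                       (r_p)_i = gamma(i),   i,j = 1..p.
Substitute the sample gammas (Toeplitz matrix and right-hand side of size 1):
  Gamma_p = [[2.0808]]
  r_p     = [0.4099]
With p = 1 this is the single equation gamma(0) phi_1 = gamma(1):
  phi_hat_1 = gamma(1) / gamma(0) = 0.4099 / 2.0808 = 0.1970.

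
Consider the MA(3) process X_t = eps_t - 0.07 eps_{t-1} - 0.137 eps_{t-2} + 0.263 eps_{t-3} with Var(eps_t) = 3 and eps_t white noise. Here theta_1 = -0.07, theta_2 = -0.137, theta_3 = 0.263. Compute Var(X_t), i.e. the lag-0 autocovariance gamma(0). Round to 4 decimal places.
\gamma(0) = 3.2785

For an MA(q) process X_t = eps_t + sum_i theta_i eps_{t-i} with
Var(eps_t) = sigma^2, the variance is
  gamma(0) = sigma^2 * (1 + sum_i theta_i^2).
  sum_i theta_i^2 = (-0.07)^2 + (-0.137)^2 + (0.263)^2 = 0.0049 + 0.018769 + 0.069169 = 0.092838.
  gamma(0) = 3 * (1 + 0.092838) = 3 * 1.092838 = 3.278514, which rounds to 3.2785.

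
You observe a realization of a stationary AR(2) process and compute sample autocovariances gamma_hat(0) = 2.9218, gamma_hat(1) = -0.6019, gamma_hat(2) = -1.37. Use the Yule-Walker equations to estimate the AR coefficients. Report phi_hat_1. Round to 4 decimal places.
\hat\phi_{1} = -0.3160

The Yule-Walker equations for an AR(p) process read, in matrix form,
  Gamma_p phi = r_p,   with   (Gamma_p)_{ij} = gamma(|i - j|),
                       (r_p)_i = gamma(i),   i,j = 1..p.
Substitute the sample gammas (Toeplitz matrix and right-hand side of size 2):
  Gamma_p = [[2.9218, -0.6019], [-0.6019, 2.9218]]
  r_p     = [-0.6019, -1.37]
Written out:
  2.9218 phi_1 - 0.6019 phi_2 = -0.6019
  -0.6019 phi_1 + 2.9218 phi_2 = -1.37
Solve by Cramer's rule:
  det = gamma(0)^2 - gamma(1)^2 = (2.9218)^2 - (-0.6019)^2 = 8.53691524 - 0.36228361 = 8.17463163
  phi_hat_1 = [gamma(1) gamma(0) - gamma(1) gamma(2)] / det = [(-0.6019)(2.9218) - (-0.6019)(-1.37)] / 8.17463163 = -2.58323442 / 8.17463163 = -0.316
  phi_hat_2 = [gamma(0) gamma(2) - gamma(1)^2] / det = [(2.9218)(-1.37) - (-0.6019)^2] / 8.17463163 = -4.36514961 / 8.17463163 = -0.534
So phi_hat = [-0.3160, -0.5340].
Therefore phi_hat_1 = -0.3160.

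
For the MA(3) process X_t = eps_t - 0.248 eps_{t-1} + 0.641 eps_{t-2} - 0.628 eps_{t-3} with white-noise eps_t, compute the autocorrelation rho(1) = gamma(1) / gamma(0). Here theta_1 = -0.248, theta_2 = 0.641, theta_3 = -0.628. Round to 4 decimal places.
\rho(1) = -0.4336

For an MA(q) process with theta_0 = 1, the autocovariance is
  gamma(k) = sigma^2 * sum_{i=0..q-k} theta_i * theta_{i+k},
and rho(k) = gamma(k) / gamma(0). Sigma^2 cancels.
  numerator   = (1)*(-0.248) + (-0.248)*(0.641) + (0.641)*(-0.628) = -0.809516.
  denominator = (1)^2 + (-0.248)^2 + (0.641)^2 + (-0.628)^2 = 1.866769.
  rho(1) = -0.809516 / 1.866769 = -0.4336.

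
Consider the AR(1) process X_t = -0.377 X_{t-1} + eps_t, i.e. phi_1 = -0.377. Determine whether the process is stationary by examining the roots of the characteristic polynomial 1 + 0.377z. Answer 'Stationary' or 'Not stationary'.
\text{Stationary}

The AR(p) characteristic polynomial is P(z) = 1 + 0.377z.
Stationarity requires all roots to lie outside the unit circle, i.e. |z| > 1 for every root.
This is linear in z: 1 + (0.377) z = 0  =>  z = -1/(0.377) = -2.65252,  |z| = 2.65252.
Moduli of all roots: 2.6525.
All moduli strictly greater than 1? Yes.
Verdict: Stationary.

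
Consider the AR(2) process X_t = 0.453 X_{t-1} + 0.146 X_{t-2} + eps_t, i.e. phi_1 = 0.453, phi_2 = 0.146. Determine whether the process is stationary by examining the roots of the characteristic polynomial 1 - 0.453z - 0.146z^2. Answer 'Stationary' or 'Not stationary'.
\text{Stationary}

The AR(p) characteristic polynomial is P(z) = 1 - 0.453z - 0.146z^2.
Stationarity requires all roots to lie outside the unit circle, i.e. |z| > 1 for every root.
Set 1 + (-0.453) z + (-0.146) z^2 = 0, i.e. a z^2 + b z + c = 0 with a = -0.146, b = -0.453, c = 1.
Discriminant D = b^2 - 4ac = (-0.453)^2 - 4*(-0.146)*1 = 0.205209 - (-0.584) = 0.789209.
D >= 0, so the roots are real: z = (-b +/- sqrt(D)) / (2a) = (0.453 +/- 0.888374) / (-0.292).
  z_1 = (0.453 + 0.888374) / (-0.292) = -4.5937,   |z_1| = 4.5937.
  z_2 = (0.453 - 0.888374) / (-0.292) = 1.491,   |z_2| = 1.491.
Moduli of all roots: 4.5937, 1.4910.
All moduli strictly greater than 1? Yes.
Verdict: Stationary.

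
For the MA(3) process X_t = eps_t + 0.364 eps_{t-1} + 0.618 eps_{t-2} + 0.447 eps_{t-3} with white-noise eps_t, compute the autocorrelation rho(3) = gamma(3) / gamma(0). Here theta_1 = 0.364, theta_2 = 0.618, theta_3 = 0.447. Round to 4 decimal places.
\rho(3) = 0.2608

For an MA(q) process with theta_0 = 1, the autocovariance is
  gamma(k) = sigma^2 * sum_{i=0..q-k} theta_i * theta_{i+k},
and rho(k) = gamma(k) / gamma(0). Sigma^2 cancels.
  numerator   = (1)*(0.447) = 0.447.
  denominator = (1)^2 + (0.364)^2 + (0.618)^2 + (0.447)^2 = 1.714229.
  rho(3) = 0.447 / 1.714229 = 0.2608.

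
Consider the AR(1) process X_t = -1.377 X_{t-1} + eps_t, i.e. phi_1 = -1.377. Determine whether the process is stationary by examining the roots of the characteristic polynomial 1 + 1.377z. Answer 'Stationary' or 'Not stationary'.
\text{Not stationary}

The AR(p) characteristic polynomial is P(z) = 1 + 1.377z.
Stationarity requires all roots to lie outside the unit circle, i.e. |z| > 1 for every root.
This is linear in z: 1 + (1.377) z = 0  =>  z = -1/(1.377) = -0.726216,  |z| = 0.726216.
Moduli of all roots: 0.7262.
All moduli strictly greater than 1? No.
Verdict: Not stationary.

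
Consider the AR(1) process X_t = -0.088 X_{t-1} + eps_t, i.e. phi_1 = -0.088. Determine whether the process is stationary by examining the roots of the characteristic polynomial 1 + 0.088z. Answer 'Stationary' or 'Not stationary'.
\text{Stationary}

The AR(p) characteristic polynomial is P(z) = 1 + 0.088z.
Stationarity requires all roots to lie outside the unit circle, i.e. |z| > 1 for every root.
This is linear in z: 1 + (0.088) z = 0  =>  z = -1/(0.088) = -11.363636,  |z| = 11.363636.
Moduli of all roots: 11.3636.
All moduli strictly greater than 1? Yes.
Verdict: Stationary.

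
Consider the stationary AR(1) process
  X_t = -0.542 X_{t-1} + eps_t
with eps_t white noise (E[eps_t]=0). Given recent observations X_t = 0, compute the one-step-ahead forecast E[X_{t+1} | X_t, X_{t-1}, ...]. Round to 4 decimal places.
E[X_{t+1} \mid \mathcal F_t] = 0.0000

For an AR(p) model X_t = c + sum_i phi_i X_{t-i} + eps_t, the
one-step-ahead conditional mean is
  E[X_{t+1} | X_t, ...] = c + sum_i phi_i X_{t+1-i}.
Substitute known values:
  E[X_{t+1} | ...] = (-0.542) * (0)
                   = 0.0000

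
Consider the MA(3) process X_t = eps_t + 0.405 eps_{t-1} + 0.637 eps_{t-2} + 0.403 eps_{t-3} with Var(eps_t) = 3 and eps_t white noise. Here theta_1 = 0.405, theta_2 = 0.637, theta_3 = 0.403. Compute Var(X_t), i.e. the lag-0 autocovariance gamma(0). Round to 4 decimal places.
\gamma(0) = 5.1966

For an MA(q) process X_t = eps_t + sum_i theta_i eps_{t-i} with
Var(eps_t) = sigma^2, the variance is
  gamma(0) = sigma^2 * (1 + sum_i theta_i^2).
  sum_i theta_i^2 = (0.405)^2 + (0.637)^2 + (0.403)^2 = 0.164025 + 0.405769 + 0.162409 = 0.732203.
  gamma(0) = 3 * (1 + 0.732203) = 3 * 1.732203 = 5.196609, which rounds to 5.1966.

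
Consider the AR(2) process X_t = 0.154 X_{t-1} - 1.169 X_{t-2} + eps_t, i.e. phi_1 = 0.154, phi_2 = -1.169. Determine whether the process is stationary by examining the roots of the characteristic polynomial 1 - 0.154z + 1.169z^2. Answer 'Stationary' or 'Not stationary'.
\text{Not stationary}

The AR(p) characteristic polynomial is P(z) = 1 - 0.154z + 1.169z^2.
Stationarity requires all roots to lie outside the unit circle, i.e. |z| > 1 for every root.
Set 1 + (-0.154) z + (1.169) z^2 = 0, i.e. a z^2 + b z + c = 0 with a = 1.169, b = -0.154, c = 1.
Discriminant D = b^2 - 4ac = (-0.154)^2 - 4*(1.169)*1 = 0.023716 - (4.676) = -4.652284.
D < 0, so the roots are the complex-conjugate pair z = (-b +/- i sqrt(-D)) / (2a) = 0.0659 +/- 0.9225i.
For a conjugate pair |z|^2 = z * conj(z) = (product of roots) = c/a = 1/(1.169) = 0.855432, so |z| = sqrt(0.855432) = 0.9249 for both roots.
Moduli of all roots: 0.9249, 0.9249.
All moduli strictly greater than 1? No.
Verdict: Not stationary.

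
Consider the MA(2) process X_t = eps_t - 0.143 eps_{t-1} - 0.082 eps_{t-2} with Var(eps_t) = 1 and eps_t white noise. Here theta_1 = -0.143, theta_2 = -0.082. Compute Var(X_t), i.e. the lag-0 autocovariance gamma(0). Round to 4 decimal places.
\gamma(0) = 1.0272

For an MA(q) process X_t = eps_t + sum_i theta_i eps_{t-i} with
Var(eps_t) = sigma^2, the variance is
  gamma(0) = sigma^2 * (1 + sum_i theta_i^2).
  sum_i theta_i^2 = (-0.143)^2 + (-0.082)^2 = 0.020449 + 0.006724 = 0.027173.
  gamma(0) = 1 * (1 + 0.027173) = 1 * 1.027173 = 1.027173, which rounds to 1.0272.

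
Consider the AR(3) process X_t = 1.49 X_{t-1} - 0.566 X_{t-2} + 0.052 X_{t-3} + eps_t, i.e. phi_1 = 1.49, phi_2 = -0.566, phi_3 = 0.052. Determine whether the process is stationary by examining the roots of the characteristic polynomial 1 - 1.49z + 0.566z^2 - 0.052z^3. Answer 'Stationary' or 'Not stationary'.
\text{Stationary}

The AR(p) characteristic polynomial is P(z) = 1 - 1.49z + 0.566z^2 - 0.052z^3.
Stationarity requires all roots to lie outside the unit circle, i.e. |z| > 1 for every root.
Degree 3: look for a simple real root z0 first, then factor out (1 - z/z0) and solve the remaining quadratic.
Testing z0 = 2.5: P(2.5) = 1 + (-1.49)(2.5) + (0.566)(2.5)^2 + (-0.052)(2.5)^3
  = 1 + (-3.725) + (3.5375) + (-0.8125) = 0.  So z_0 = 2.5 is a root, |z_0| = 2.5.
Divide out the factor (1 - 0.4 z) = (1 - z/z0) (since 1/z0 = 0.4):
  P(z) = (1 - 0.4 z)(1 + (-1.09) z + (0.13) z^2)
  [check: z-coef -1.09 - (0.4) = -1.49; z^2-coef 0.13 - (0.4)(-1.09) = 0.566; z^3-coef -(0.4)(0.13) = -0.052.]
Remaining roots from the quadratic factor 1 + (-1.09) z + (0.13) z^2:
  Set 1 + (-1.09) z + (0.13) z^2 = 0, i.e. a z^2 + b z + c = 0 with a = 0.13, b = -1.09, c = 1.
  Discriminant D = b^2 - 4ac = (-1.09)^2 - 4*(0.13)*1 = 1.1881 - (0.52) = 0.6681.
  D >= 0, so the roots are real: z = (-b +/- sqrt(D)) / (2a) = (1.09 +/- 0.817374) / (0.26).
    z_1 = (1.09 + 0.817374) / (0.26) = 7.3361,   |z_1| = 7.3361.
    z_2 = (1.09 - 0.817374) / (0.26) = 1.0486,   |z_2| = 1.0486.
Moduli of all roots: 2.5000, 7.3361, 1.0486.
All moduli strictly greater than 1? Yes.
Verdict: Stationary.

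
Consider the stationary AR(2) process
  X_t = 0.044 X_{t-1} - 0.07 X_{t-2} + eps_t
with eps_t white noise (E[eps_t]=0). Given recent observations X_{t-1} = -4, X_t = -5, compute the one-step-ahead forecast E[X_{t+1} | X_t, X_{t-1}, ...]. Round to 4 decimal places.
E[X_{t+1} \mid \mathcal F_t] = 0.0600

For an AR(p) model X_t = c + sum_i phi_i X_{t-i} + eps_t, the
one-step-ahead conditional mean is
  E[X_{t+1} | X_t, ...] = c + sum_i phi_i X_{t+1-i}.
Substitute known values:
  E[X_{t+1} | ...] = (0.044) * (-5) + (-0.07) * (-4)
                   = 0.0600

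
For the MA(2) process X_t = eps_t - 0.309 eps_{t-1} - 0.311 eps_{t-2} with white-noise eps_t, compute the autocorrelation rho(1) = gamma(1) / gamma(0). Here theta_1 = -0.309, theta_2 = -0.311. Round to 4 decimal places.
\rho(1) = -0.1786

For an MA(q) process with theta_0 = 1, the autocovariance is
  gamma(k) = sigma^2 * sum_{i=0..q-k} theta_i * theta_{i+k},
and rho(k) = gamma(k) / gamma(0). Sigma^2 cancels.
  numerator   = (1)*(-0.309) + (-0.309)*(-0.311) = -0.212901.
  denominator = (1)^2 + (-0.309)^2 + (-0.311)^2 = 1.192202.
  rho(1) = -0.212901 / 1.192202 = -0.1786.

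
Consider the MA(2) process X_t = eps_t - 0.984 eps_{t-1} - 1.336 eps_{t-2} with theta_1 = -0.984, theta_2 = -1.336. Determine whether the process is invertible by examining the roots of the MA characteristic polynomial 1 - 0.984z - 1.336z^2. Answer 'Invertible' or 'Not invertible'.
\text{Not invertible}

The MA(q) characteristic polynomial is P(z) = 1 - 0.984z - 1.336z^2.
Invertibility requires all roots to lie outside the unit circle, i.e. |z| > 1 for every root.
Set 1 + (-0.984) z + (-1.336) z^2 = 0, i.e. a z^2 + b z + c = 0 with a = -1.336, b = -0.984, c = 1.
Discriminant D = b^2 - 4ac = (-0.984)^2 - 4*(-1.336)*1 = 0.968256 - (-5.344) = 6.312256.
D >= 0, so the roots are real: z = (-b +/- sqrt(D)) / (2a) = (0.984 +/- 2.51242) / (-2.672).
  z_1 = (0.984 + 2.51242) / (-2.672) = -1.3085,   |z_1| = 1.3085.
  z_2 = (0.984 - 2.51242) / (-2.672) = 0.572,   |z_2| = 0.572.
Moduli of all roots: 1.3085, 0.5720.
All moduli strictly greater than 1? No.
Verdict: Not invertible.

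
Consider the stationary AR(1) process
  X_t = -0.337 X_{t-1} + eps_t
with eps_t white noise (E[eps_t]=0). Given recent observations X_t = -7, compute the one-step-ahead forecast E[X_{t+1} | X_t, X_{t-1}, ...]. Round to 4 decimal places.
E[X_{t+1} \mid \mathcal F_t] = 2.3590

For an AR(p) model X_t = c + sum_i phi_i X_{t-i} + eps_t, the
one-step-ahead conditional mean is
  E[X_{t+1} | X_t, ...] = c + sum_i phi_i X_{t+1-i}.
Substitute known values:
  E[X_{t+1} | ...] = (-0.337) * (-7)
                   = 2.3590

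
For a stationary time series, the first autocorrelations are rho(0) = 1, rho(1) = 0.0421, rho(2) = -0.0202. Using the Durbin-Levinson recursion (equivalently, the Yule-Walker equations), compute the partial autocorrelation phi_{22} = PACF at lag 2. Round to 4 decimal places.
\phi_{22} = -0.0220

The PACF at lag k is phi_{kk}, the last component of the solution
to the Yule-Walker system G_k phi = r_k where
  (G_k)_{ij} = rho(|i - j|), (r_k)_i = rho(i), i,j = 1..k.
Equivalently, Durbin-Levinson gives phi_{kk} iteratively:
  phi_{11} = rho(1)
  phi_{kk} = [rho(k) - sum_{j=1..k-1} phi_{k-1,j} rho(k-j)]
            / [1 - sum_{j=1..k-1} phi_{k-1,j} rho(j)],
  phi_{k,j} = phi_{k-1,j} - phi_{kk} phi_{k-1,k-j},  j = 1..k-1.
Step k = 1:
  phi_11 = rho(1) = 0.0421.
Step k = 2:
  phi_22 = [rho(2) - phi_11 rho(1)] / [1 - phi_11 rho(1)] = [-0.0202 - (0.0421)(0.0421)] / [1 - (0.0421)(0.0421)]
         = -0.02197241 / 0.99822759 = -0.022.
Therefore phi_{22} = -0.0220.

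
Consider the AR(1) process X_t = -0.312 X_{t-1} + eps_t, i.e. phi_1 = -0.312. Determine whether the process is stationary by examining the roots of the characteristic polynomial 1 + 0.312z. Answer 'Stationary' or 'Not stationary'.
\text{Stationary}

The AR(p) characteristic polynomial is P(z) = 1 + 0.312z.
Stationarity requires all roots to lie outside the unit circle, i.e. |z| > 1 for every root.
This is linear in z: 1 + (0.312) z = 0  =>  z = -1/(0.312) = -3.205128,  |z| = 3.205128.
Moduli of all roots: 3.2051.
All moduli strictly greater than 1? Yes.
Verdict: Stationary.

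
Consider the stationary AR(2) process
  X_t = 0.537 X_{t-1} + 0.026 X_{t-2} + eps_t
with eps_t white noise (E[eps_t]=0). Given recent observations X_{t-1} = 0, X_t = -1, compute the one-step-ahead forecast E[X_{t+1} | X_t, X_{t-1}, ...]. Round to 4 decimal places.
E[X_{t+1} \mid \mathcal F_t] = -0.5370

For an AR(p) model X_t = c + sum_i phi_i X_{t-i} + eps_t, the
one-step-ahead conditional mean is
  E[X_{t+1} | X_t, ...] = c + sum_i phi_i X_{t+1-i}.
Substitute known values:
  E[X_{t+1} | ...] = (0.537) * (-1) + (0.026) * (0)
                   = -0.5370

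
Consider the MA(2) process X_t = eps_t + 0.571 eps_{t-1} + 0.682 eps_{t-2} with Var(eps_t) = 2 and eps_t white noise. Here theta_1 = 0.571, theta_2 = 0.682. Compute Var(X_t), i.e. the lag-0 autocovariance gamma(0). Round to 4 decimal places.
\gamma(0) = 3.5823

For an MA(q) process X_t = eps_t + sum_i theta_i eps_{t-i} with
Var(eps_t) = sigma^2, the variance is
  gamma(0) = sigma^2 * (1 + sum_i theta_i^2).
  sum_i theta_i^2 = (0.571)^2 + (0.682)^2 = 0.326041 + 0.465124 = 0.791165.
  gamma(0) = 2 * (1 + 0.791165) = 2 * 1.791165 = 3.58233, which rounds to 3.5823.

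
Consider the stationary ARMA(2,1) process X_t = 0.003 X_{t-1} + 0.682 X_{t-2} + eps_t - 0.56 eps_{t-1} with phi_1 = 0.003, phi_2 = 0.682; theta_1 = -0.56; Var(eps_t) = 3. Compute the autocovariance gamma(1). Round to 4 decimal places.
\gamma(1) = -5.2141

Multiply the model equation by X_{t-k} and take expectations. With theta_0 = psi_0 = 1 and psi_j the MA(infinity) weights, this gives
  gamma(k) - sum_i phi_i gamma(k-i) = c_k,
  c_k = sigma^2 * sum_{j=k..q} theta_j psi_{j-k}   (c_k = 0 for k > q),
using gamma(-m) = gamma(m).
psi-weights needed (psi_j = theta_j + sum_i phi_i psi_{j-i}):
  psi_1 = theta_1 + phi_1 = -0.56 + (0.003) = -0.557
Right-hand sides:
  c_0 = sigma^2 (1 + theta_1 psi_1) = 3 * (1 + (-0.56)(-0.557)) = 3 * 1.31192 = 3.93576
  c_1 = sigma^2 theta_1 = 3 * (-0.56) = -1.68
  c_2 = 0
Equations for k = 0, 1, 2 (AR order 2, c_2 = 0):
  (E0) gamma(0) = phi_1 gamma(1) + phi_2 gamma(2) + c_0
  (E1) gamma(1) = phi_1 gamma(0) + phi_2 gamma(1) + c_1
  (E2) gamma(2) = phi_1 gamma(1) + phi_2 gamma(0)
From (E1): gamma(1) = A gamma(0) + B with
  A = phi_1 / (1 - phi_2) = 0.003 / 0.318 = 0.009434,   B = c_1 / (1 - phi_2) = -1.68 / 0.318 = -5.283019.
Insert (E2) into (E0): gamma(0) (1 - phi_2^2) = phi_1 (1 + phi_2) gamma(1) + c_0.
  phi_1 (1 + phi_2) = (0.003)(1.682) = 0.005046,   1 - phi_2^2 = 0.534876.
Replace gamma(1) by A gamma(0) + B and collect gamma(0):
  gamma(0) [0.534876 - (0.005046)(0.009434)] = (0.005046)(-5.283019) + 3.93576
  gamma(0) * 0.534828 = 3.909102
  gamma(0) = 3.909102 / 0.534828 = 7.309077.
  gamma(1) = A gamma(0) + B = (0.009434)(7.309077) + (-5.283019) = -5.214065.
Therefore gamma(1) = -5.2141 (to 4 decimal places).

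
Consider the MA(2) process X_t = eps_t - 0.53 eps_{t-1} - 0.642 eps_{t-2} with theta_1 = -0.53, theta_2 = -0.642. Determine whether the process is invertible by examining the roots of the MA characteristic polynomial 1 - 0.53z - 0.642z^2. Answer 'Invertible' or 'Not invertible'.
\text{Not invertible}

The MA(q) characteristic polynomial is P(z) = 1 - 0.53z - 0.642z^2.
Invertibility requires all roots to lie outside the unit circle, i.e. |z| > 1 for every root.
Set 1 + (-0.53) z + (-0.642) z^2 = 0, i.e. a z^2 + b z + c = 0 with a = -0.642, b = -0.53, c = 1.
Discriminant D = b^2 - 4ac = (-0.53)^2 - 4*(-0.642)*1 = 0.2809 - (-2.568) = 2.8489.
D >= 0, so the roots are real: z = (-b +/- sqrt(D)) / (2a) = (0.53 +/- 1.687868) / (-1.284).
  z_1 = (0.53 + 1.687868) / (-1.284) = -1.7273,   |z_1| = 1.7273.
  z_2 = (0.53 - 1.687868) / (-1.284) = 0.9018,   |z_2| = 0.9018.
Moduli of all roots: 1.7273, 0.9018.
All moduli strictly greater than 1? No.
Verdict: Not invertible.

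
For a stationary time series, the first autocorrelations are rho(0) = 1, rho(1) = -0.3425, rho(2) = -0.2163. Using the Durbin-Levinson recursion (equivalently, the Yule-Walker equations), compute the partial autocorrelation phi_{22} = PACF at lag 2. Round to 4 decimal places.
\phi_{22} = -0.3779

The PACF at lag k is phi_{kk}, the last component of the solution
to the Yule-Walker system G_k phi = r_k where
  (G_k)_{ij} = rho(|i - j|), (r_k)_i = rho(i), i,j = 1..k.
Equivalently, Durbin-Levinson gives phi_{kk} iteratively:
  phi_{11} = rho(1)
  phi_{kk} = [rho(k) - sum_{j=1..k-1} phi_{k-1,j} rho(k-j)]
            / [1 - sum_{j=1..k-1} phi_{k-1,j} rho(j)],
  phi_{k,j} = phi_{k-1,j} - phi_{kk} phi_{k-1,k-j},  j = 1..k-1.
Step k = 1:
  phi_11 = rho(1) = -0.3425.
Step k = 2:
  phi_22 = [rho(2) - phi_11 rho(1)] / [1 - phi_11 rho(1)] = [-0.2163 - (-0.3425)(-0.3425)] / [1 - (-0.3425)(-0.3425)]
         = -0.33360625 / 0.88269375 = -0.3779.
Therefore phi_{22} = -0.3779.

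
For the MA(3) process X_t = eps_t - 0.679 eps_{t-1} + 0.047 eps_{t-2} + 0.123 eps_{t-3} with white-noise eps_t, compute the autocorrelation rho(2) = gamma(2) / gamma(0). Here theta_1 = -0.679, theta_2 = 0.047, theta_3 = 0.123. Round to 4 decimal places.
\rho(2) = -0.0247

For an MA(q) process with theta_0 = 1, the autocovariance is
  gamma(k) = sigma^2 * sum_{i=0..q-k} theta_i * theta_{i+k},
and rho(k) = gamma(k) / gamma(0). Sigma^2 cancels.
  numerator   = (1)*(0.047) + (-0.679)*(0.123) = -0.036517.
  denominator = (1)^2 + (-0.679)^2 + (0.047)^2 + (0.123)^2 = 1.478379.
  rho(2) = -0.036517 / 1.478379 = -0.0247.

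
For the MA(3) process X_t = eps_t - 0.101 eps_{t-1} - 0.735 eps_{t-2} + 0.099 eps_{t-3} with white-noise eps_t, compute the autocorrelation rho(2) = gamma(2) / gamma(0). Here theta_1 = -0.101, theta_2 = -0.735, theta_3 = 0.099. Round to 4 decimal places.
\rho(2) = -0.4775

For an MA(q) process with theta_0 = 1, the autocovariance is
  gamma(k) = sigma^2 * sum_{i=0..q-k} theta_i * theta_{i+k},
and rho(k) = gamma(k) / gamma(0). Sigma^2 cancels.
  numerator   = (1)*(-0.735) + (-0.101)*(0.099) = -0.744999.
  denominator = (1)^2 + (-0.101)^2 + (-0.735)^2 + (0.099)^2 = 1.560227.
  rho(2) = -0.744999 / 1.560227 = -0.4775.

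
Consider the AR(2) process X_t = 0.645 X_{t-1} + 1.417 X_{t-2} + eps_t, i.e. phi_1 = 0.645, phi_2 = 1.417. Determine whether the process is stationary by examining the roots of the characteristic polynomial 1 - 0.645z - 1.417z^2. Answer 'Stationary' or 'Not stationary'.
\text{Not stationary}

The AR(p) characteristic polynomial is P(z) = 1 - 0.645z - 1.417z^2.
Stationarity requires all roots to lie outside the unit circle, i.e. |z| > 1 for every root.
Set 1 + (-0.645) z + (-1.417) z^2 = 0, i.e. a z^2 + b z + c = 0 with a = -1.417, b = -0.645, c = 1.
Discriminant D = b^2 - 4ac = (-0.645)^2 - 4*(-1.417)*1 = 0.416025 - (-5.668) = 6.084025.
D >= 0, so the roots are real: z = (-b +/- sqrt(D)) / (2a) = (0.645 +/- 2.466582) / (-2.834).
  z_1 = (0.645 + 2.466582) / (-2.834) = -1.0979,   |z_1| = 1.0979.
  z_2 = (0.645 - 2.466582) / (-2.834) = 0.6428,   |z_2| = 0.6428.
Moduli of all roots: 1.0979, 0.6428.
All moduli strictly greater than 1? No.
Verdict: Not stationary.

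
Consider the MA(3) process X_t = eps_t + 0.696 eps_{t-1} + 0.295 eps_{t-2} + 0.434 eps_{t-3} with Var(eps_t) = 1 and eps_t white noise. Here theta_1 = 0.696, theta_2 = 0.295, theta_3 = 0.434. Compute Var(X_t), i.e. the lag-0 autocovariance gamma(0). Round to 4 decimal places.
\gamma(0) = 1.7598

For an MA(q) process X_t = eps_t + sum_i theta_i eps_{t-i} with
Var(eps_t) = sigma^2, the variance is
  gamma(0) = sigma^2 * (1 + sum_i theta_i^2).
  sum_i theta_i^2 = (0.696)^2 + (0.295)^2 + (0.434)^2 = 0.484416 + 0.087025 + 0.188356 = 0.759797.
  gamma(0) = 1 * (1 + 0.759797) = 1 * 1.759797 = 1.759797, which rounds to 1.7598.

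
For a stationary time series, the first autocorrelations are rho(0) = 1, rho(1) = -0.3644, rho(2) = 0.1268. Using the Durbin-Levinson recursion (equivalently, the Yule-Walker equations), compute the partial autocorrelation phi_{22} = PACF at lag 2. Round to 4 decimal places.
\phi_{22} = -0.0069

The PACF at lag k is phi_{kk}, the last component of the solution
to the Yule-Walker system G_k phi = r_k where
  (G_k)_{ij} = rho(|i - j|), (r_k)_i = rho(i), i,j = 1..k.
Equivalently, Durbin-Levinson gives phi_{kk} iteratively:
  phi_{11} = rho(1)
  phi_{kk} = [rho(k) - sum_{j=1..k-1} phi_{k-1,j} rho(k-j)]
            / [1 - sum_{j=1..k-1} phi_{k-1,j} rho(j)],
  phi_{k,j} = phi_{k-1,j} - phi_{kk} phi_{k-1,k-j},  j = 1..k-1.
Step k = 1:
  phi_11 = rho(1) = -0.3644.
Step k = 2:
  phi_22 = [rho(2) - phi_11 rho(1)] / [1 - phi_11 rho(1)] = [0.1268 - (-0.3644)(-0.3644)] / [1 - (-0.3644)(-0.3644)]
         = -0.00598736 / 0.86721264 = -0.0069.
Therefore phi_{22} = -0.0069.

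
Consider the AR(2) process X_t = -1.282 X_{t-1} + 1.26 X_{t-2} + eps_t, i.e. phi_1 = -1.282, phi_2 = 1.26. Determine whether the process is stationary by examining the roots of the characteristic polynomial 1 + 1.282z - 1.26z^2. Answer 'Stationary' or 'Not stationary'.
\text{Not stationary}

The AR(p) characteristic polynomial is P(z) = 1 + 1.282z - 1.26z^2.
Stationarity requires all roots to lie outside the unit circle, i.e. |z| > 1 for every root.
Set 1 + (1.282) z + (-1.26) z^2 = 0, i.e. a z^2 + b z + c = 0 with a = -1.26, b = 1.282, c = 1.
Discriminant D = b^2 - 4ac = (1.282)^2 - 4*(-1.26)*1 = 1.643524 - (-5.04) = 6.683524.
D >= 0, so the roots are real: z = (-b +/- sqrt(D)) / (2a) = (-1.282 +/- 2.585251) / (-2.52).
  z_1 = (-1.282 + 2.585251) / (-2.52) = -0.5172,   |z_1| = 0.5172.
  z_2 = (-1.282 - 2.585251) / (-2.52) = 1.5346,   |z_2| = 1.5346.
Moduli of all roots: 0.5172, 1.5346.
All moduli strictly greater than 1? No.
Verdict: Not stationary.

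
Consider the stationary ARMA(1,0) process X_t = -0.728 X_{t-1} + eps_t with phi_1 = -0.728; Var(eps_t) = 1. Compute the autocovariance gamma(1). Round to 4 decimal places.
\gamma(1) = -1.5489

Multiply the model equation by X_{t-k} and take expectations. With theta_0 = psi_0 = 1 and psi_j the MA(infinity) weights, this gives
  gamma(k) - sum_i phi_i gamma(k-i) = c_k,
  c_k = sigma^2 * sum_{j=k..q} theta_j psi_{j-k}   (c_k = 0 for k > q),
using gamma(-m) = gamma(m).
Pure AR (q = 0): c_0 = sigma^2 = 1, c_k = 0 for k >= 1.
Equations for k = 0 and k = 1 (AR order 1):
  gamma(0) = phi_1 gamma(1) + c_0
  gamma(1) = phi_1 gamma(0) + c_1
Substituting the second into the first: gamma(0) (1 - phi_1^2) = c_0 + phi_1 c_1, so
  gamma(0) = c_0 / (1 - phi_1^2) = 1 / (1 - (-0.728)^2) = 1 / 0.470016 = 2.127587.
  gamma(1) = phi_1 gamma(0) = (-0.728)(2.127587) = -1.548883.
Therefore gamma(1) = -1.5489 (to 4 decimal places).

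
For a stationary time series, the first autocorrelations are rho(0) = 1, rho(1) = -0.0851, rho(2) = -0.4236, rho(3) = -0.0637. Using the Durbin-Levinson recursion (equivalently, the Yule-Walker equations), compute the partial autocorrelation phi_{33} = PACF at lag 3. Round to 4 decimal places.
\phi_{33} = -0.1890

The PACF at lag k is phi_{kk}, the last component of the solution
to the Yule-Walker system G_k phi = r_k where
  (G_k)_{ij} = rho(|i - j|), (r_k)_i = rho(i), i,j = 1..k.
Equivalently, Durbin-Levinson gives phi_{kk} iteratively:
  phi_{11} = rho(1)
  phi_{kk} = [rho(k) - sum_{j=1..k-1} phi_{k-1,j} rho(k-j)]
            / [1 - sum_{j=1..k-1} phi_{k-1,j} rho(j)],
  phi_{k,j} = phi_{k-1,j} - phi_{kk} phi_{k-1,k-j},  j = 1..k-1.
Step k = 1:
  phi_11 = rho(1) = -0.0851.
Step k = 2:
  phi_22 = [rho(2) - phi_11 rho(1)] / [1 - phi_11 rho(1)] = [-0.4236 - (-0.0851)(-0.0851)] / [1 - (-0.0851)(-0.0851)]
         = -0.43084201 / 0.99275799 = -0.433985.
  Update: phi_21 = phi_11 - phi_22 phi_11 = -0.0851 - (-0.433985)(-0.0851) = -0.122032.
Step k = 3:
  phi_33 = [rho(3) - phi_21 rho(2) - phi_22 rho(1)] / [1 - phi_21 rho(1) - phi_22 rho(2)]
    numerator   = -0.0637 - (-0.122032)(-0.4236) - (-0.433985)(-0.0851) = -0.15232492
    denominator = 1 - (-0.122032)(-0.0851) - (-0.433985)(-0.4236) = 0.80577905
  phi_33 = -0.15232492 / 0.80577905 = -0.189.
Therefore phi_{33} = -0.1890.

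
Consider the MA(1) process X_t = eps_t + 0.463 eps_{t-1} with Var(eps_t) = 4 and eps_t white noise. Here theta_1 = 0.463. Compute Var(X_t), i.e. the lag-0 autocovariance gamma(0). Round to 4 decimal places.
\gamma(0) = 4.8575

For an MA(q) process X_t = eps_t + sum_i theta_i eps_{t-i} with
Var(eps_t) = sigma^2, the variance is
  gamma(0) = sigma^2 * (1 + sum_i theta_i^2).
  sum_i theta_i^2 = (0.463)^2 = 0.214369.
  gamma(0) = 4 * (1 + 0.214369) = 4 * 1.214369 = 4.857476, which rounds to 4.8575.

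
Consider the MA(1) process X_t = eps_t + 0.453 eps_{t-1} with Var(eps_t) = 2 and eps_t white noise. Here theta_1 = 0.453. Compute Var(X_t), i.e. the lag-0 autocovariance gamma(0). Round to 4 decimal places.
\gamma(0) = 2.4104

For an MA(q) process X_t = eps_t + sum_i theta_i eps_{t-i} with
Var(eps_t) = sigma^2, the variance is
  gamma(0) = sigma^2 * (1 + sum_i theta_i^2).
  sum_i theta_i^2 = (0.453)^2 = 0.205209.
  gamma(0) = 2 * (1 + 0.205209) = 2 * 1.205209 = 2.410418, which rounds to 2.4104.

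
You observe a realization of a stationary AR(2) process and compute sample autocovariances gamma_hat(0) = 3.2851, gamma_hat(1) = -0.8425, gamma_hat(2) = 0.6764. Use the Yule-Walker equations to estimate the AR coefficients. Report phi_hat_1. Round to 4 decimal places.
\hat\phi_{1} = -0.2180

The Yule-Walker equations for an AR(p) process read, in matrix form,
  Gamma_p phi = r_p,   with   (Gamma_p)_{ij} = gamma(|i - j|),
                       (r_p)_i = gamma(i),   i,j = 1..p.
Substitute the sample gammas (Toeplitz matrix and right-hand side of size 2):
  Gamma_p = [[3.2851, -0.8425], [-0.8425, 3.2851]]
  r_p     = [-0.8425, 0.6764]
Written out:
  3.2851 phi_1 - 0.8425 phi_2 = -0.8425
  -0.8425 phi_1 + 3.2851 phi_2 = 0.6764
Solve by Cramer's rule:
  det = gamma(0)^2 - gamma(1)^2 = (3.2851)^2 - (-0.8425)^2 = 10.79188201 - 0.70980625 = 10.08207576
  phi_hat_1 = [gamma(1) gamma(0) - gamma(1) gamma(2)] / det = [(-0.8425)(3.2851) - (-0.8425)(0.6764)] / 10.08207576 = -2.19782975 / 10.08207576 = -0.218
  phi_hat_2 = [gamma(0) gamma(2) - gamma(1)^2] / det = [(3.2851)(0.6764) - (-0.8425)^2] / 10.08207576 = 1.51223539 / 10.08207576 = 0.15
So phi_hat = [-0.2180, 0.1500].
Therefore phi_hat_1 = -0.2180.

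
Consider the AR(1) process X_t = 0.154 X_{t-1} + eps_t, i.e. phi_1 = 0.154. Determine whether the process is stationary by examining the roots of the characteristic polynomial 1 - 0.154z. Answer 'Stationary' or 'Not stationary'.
\text{Stationary}

The AR(p) characteristic polynomial is P(z) = 1 - 0.154z.
Stationarity requires all roots to lie outside the unit circle, i.e. |z| > 1 for every root.
This is linear in z: 1 + (-0.154) z = 0  =>  z = -1/(-0.154) = 6.493506,  |z| = 6.493506.
Moduli of all roots: 6.4935.
All moduli strictly greater than 1? Yes.
Verdict: Stationary.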